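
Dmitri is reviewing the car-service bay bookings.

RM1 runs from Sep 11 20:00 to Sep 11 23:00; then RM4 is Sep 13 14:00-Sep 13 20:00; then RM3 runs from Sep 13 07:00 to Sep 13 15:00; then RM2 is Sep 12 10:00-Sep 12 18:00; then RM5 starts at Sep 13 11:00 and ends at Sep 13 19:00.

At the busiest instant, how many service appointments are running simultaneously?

Walk through starts and ends in time order (an end at T is processed before a start at T):
Sep 11 20:00 start RM1 → 1
Sep 11 23:00 end RM1 → 0
Sep 12 10:00 start RM2 → 1
Sep 12 18:00 end RM2 → 0
Sep 13 07:00 start RM3 → 1
Sep 13 11:00 start RM5 → 2
Sep 13 14:00 start RM4 → 3
Sep 13 15:00 end RM3 → 2
Sep 13 19:00 end RM5 → 1
Sep 13 20:00 end RM4 → 0
Peak is 3, at Sep 13 14:00 (RM3, RM4, RM5).

3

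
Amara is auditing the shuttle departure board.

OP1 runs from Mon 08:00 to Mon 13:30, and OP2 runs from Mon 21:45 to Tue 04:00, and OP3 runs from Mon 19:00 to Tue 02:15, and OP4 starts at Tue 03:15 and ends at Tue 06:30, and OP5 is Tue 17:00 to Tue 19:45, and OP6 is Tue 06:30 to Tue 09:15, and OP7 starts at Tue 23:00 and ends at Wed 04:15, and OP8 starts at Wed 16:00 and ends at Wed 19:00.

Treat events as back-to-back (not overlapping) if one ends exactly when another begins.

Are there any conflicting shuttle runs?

Sorted by start: OP1, OP3, OP2, OP4, OP6, OP5, OP7, OP8.
OP3 starts after OP1 ends, so OP1 has no further overlaps.
OP2 starts before OP3 ends → OP3 and OP2 overlap.
That's a conflict, so the schedule is not conflict-free.

Yes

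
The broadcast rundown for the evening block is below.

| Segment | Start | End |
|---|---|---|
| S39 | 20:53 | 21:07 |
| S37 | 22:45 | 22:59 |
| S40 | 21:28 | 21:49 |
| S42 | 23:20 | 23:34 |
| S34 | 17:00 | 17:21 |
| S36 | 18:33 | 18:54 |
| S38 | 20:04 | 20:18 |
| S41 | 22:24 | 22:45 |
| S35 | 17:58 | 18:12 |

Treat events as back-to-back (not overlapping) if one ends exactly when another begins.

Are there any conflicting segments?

Sorted by start: S34, S35, S36, S38, S39, S40, S41, S37, S42.
S35 starts after S34 ends, so nothing later overlaps S34 either.
S36 starts after S35 ends, so nothing later overlaps S35 either.
S38 starts after S36 ends, so nothing later overlaps S36 either.
S39 starts after S38 ends, so nothing later overlaps S38 either.
S40 starts after S39 ends, so nothing later overlaps S39 either.
S41 starts after S40 ends, so nothing later overlaps S40 either.
S37 starts exactly when S41 ends (back-to-back, no overlap), so nothing later overlaps S41 either.
S42 starts after S37 ends.
Every pair is clear; the schedule has no overlaps.

No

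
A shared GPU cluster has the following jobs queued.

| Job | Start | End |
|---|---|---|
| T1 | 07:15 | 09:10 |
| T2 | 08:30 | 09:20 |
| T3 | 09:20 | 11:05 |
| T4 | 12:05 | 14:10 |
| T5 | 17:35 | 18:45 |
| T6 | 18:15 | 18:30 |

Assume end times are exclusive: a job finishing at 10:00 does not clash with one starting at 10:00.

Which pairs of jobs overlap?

T1 & T2, T5 & T6

Sorted by start: T1, T2, T3, T4, T5, T6.
T2 starts before T1 ends → T1 and T2 overlap.
T3 starts after T1 ends — done with T1.
T3 starts exactly when T2 ends (back-to-back, no overlap) — done with T2.
T4 starts after T3 ends — done with T3.
T5 starts after T4 ends — done with T4.
T6 starts before T5 ends → T5 and T6 overlap.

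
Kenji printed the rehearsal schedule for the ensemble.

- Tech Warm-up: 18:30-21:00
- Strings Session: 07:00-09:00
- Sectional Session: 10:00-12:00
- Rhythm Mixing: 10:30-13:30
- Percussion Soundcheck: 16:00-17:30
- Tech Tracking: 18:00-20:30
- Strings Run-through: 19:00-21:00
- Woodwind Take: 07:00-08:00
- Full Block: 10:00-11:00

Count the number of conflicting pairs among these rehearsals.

7

Two intervals overlap when each starts before the other ends.
Sorted by start: Strings Session, Woodwind Take, Full Block, Sectional Session, Rhythm Mixing, Percussion Soundcheck, Tech Tracking, Tech Warm-up, Strings Run-through.
Woodwind Take starts before Strings Session ends → Strings Session and Woodwind Take overlap.
Full Block starts after Strings Session ends, so Strings Session has no further overlaps.
Full Block starts after Woodwind Take ends, so Woodwind Take has no further overlaps.
Sectional Session starts before Full Block ends → Full Block and Sectional Session overlap.
Rhythm Mixing starts before Full Block ends → Full Block and Rhythm Mixing overlap.
Percussion Soundcheck starts after Full Block ends, so Full Block has no further overlaps.
Rhythm Mixing starts before Sectional Session ends → Sectional Session and Rhythm Mixing overlap.
Percussion Soundcheck starts after Sectional Session ends, so Sectional Session has no further overlaps.
Percussion Soundcheck starts after Rhythm Mixing ends, so Rhythm Mixing has no further overlaps.
Tech Tracking starts after Percussion Soundcheck ends, so Percussion Soundcheck has no further overlaps.
Tech Warm-up starts before Tech Tracking ends → Tech Tracking and Tech Warm-up overlap.
Strings Run-through starts before Tech Tracking ends → Tech Tracking and Strings Run-through overlap.
Strings Run-through starts before Tech Warm-up ends → Tech Warm-up and Strings Run-through overlap.
Overlapping pairs: Full Block & Rhythm Mixing, Full Block & Sectional Session, Rhythm Mixing & Sectional Session, Strings Run-through & Tech Tracking, Strings Run-through & Tech Warm-up, Strings Session & Woodwind Take, Tech Tracking & Tech Warm-up — 7 in total.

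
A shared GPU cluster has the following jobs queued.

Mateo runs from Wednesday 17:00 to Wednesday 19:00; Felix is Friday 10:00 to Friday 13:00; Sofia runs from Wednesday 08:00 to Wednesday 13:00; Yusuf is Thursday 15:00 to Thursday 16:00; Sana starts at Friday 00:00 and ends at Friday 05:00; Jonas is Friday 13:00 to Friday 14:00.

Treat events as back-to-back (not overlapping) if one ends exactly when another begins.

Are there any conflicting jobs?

No

Sorted by start: Sofia, Mateo, Yusuf, Sana, Felix, Jonas.
Mateo starts after Sofia ends, so nothing later overlaps Sofia either.
Yusuf starts after Mateo ends, so nothing later overlaps Mateo either.
Sana starts after Yusuf ends, so nothing later overlaps Yusuf either.
Felix starts after Sana ends, so nothing later overlaps Sana either.
Jonas starts exactly when Felix ends (back-to-back, no overlap).
Every pair is clear; the schedule has no overlaps.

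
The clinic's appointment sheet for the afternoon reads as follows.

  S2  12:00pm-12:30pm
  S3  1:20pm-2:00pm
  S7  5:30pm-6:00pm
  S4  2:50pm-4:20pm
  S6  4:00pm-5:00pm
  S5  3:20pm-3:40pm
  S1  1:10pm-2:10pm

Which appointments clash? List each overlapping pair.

S1 & S3, S4 & S5, S4 & S6

Two intervals overlap when each starts before the other ends.
Sorted by start: S2, S1, S3, S4, S5, S6, S7.
S1 starts after S2 ends — done with S2.
S3 starts before S1 ends → S1 and S3 overlap.
S4 starts after S1 ends — done with S1.
S4 starts after S3 ends — done with S3.
S5 starts before S4 ends → S4 and S5 overlap.
S6 starts before S4 ends → S4 and S6 overlap.
S7 starts after S4 ends.
S6 starts after S5 ends — done with S5.
S7 starts after S6 ends.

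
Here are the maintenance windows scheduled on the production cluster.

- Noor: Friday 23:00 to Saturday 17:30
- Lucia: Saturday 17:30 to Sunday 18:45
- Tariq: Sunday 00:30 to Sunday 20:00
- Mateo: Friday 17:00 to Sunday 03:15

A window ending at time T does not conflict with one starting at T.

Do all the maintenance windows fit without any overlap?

Two intervals overlap when each starts before the other ends.
Sorted by start: Mateo, Noor, Lucia, Tariq.
Noor starts before Mateo ends → Mateo and Noor overlap.
That's a conflict, so the schedule is not conflict-free.

No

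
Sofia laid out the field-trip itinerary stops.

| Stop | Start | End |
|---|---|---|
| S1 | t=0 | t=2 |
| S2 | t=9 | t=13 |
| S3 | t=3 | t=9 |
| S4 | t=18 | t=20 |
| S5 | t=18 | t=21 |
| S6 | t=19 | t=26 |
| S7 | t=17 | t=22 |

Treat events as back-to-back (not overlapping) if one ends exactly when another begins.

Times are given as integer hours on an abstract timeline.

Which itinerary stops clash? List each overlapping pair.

S4 & S5, S4 & S6, S4 & S7, S5 & S6, S5 & S7, S6 & S7

Check each pair: they overlap iff neither finishes before the other starts.
Sorted by start: S1, S3, S2, S7, S4, S5, S6.
S3 starts after S1 ends — done with S1.
S2 starts exactly when S3 ends (back-to-back, no overlap) — done with S3.
S7 starts after S2 ends — done with S2.
S4 starts before S7 ends → S7 and S4 overlap.
S5 starts before S7 ends → S7 and S5 overlap.
S6 starts before S7 ends → S7 and S6 overlap.
S5 starts before S4 ends → S4 and S5 overlap.
S6 starts before S4 ends → S4 and S6 overlap.
S6 starts before S5 ends → S5 and S6 overlap.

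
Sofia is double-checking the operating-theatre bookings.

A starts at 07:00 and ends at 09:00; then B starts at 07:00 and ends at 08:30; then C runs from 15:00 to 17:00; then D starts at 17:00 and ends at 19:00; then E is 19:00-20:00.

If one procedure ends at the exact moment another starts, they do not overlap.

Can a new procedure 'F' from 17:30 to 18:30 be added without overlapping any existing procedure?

A: ends 09:00 at or before F starts 17:30 → clear.
B: ends 08:30 at or before F starts 17:30 → clear.
C: ends 17:00 at or before F starts 17:30 → clear.
D: starts 17:00 before F ends 18:30, and ends 19:00 after F starts 17:30 → overlap.
E: starts 19:00 at or after F ends 18:30 → clear.
F overlaps D.

No — it overlaps D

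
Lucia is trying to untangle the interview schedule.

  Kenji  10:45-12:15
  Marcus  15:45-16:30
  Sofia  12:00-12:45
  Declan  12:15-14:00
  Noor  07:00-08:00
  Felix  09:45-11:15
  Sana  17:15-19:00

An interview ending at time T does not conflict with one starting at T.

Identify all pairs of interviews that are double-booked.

Sorted by start: Noor, Felix, Kenji, Sofia, Declan, Marcus, Sana.
Felix starts after Noor ends — done with Noor.
Kenji starts before Felix ends → Felix and Kenji overlap.
Sofia starts after Felix ends — done with Felix.
Sofia starts before Kenji ends → Kenji and Sofia overlap.
Declan starts exactly when Kenji ends (back-to-back, no overlap) — done with Kenji.
Declan starts before Sofia ends → Sofia and Declan overlap.
Marcus starts after Sofia ends — done with Sofia.
Marcus starts after Declan ends — done with Declan.
Sana starts after Marcus ends.

Declan & Sofia, Felix & Kenji, Kenji & Sofia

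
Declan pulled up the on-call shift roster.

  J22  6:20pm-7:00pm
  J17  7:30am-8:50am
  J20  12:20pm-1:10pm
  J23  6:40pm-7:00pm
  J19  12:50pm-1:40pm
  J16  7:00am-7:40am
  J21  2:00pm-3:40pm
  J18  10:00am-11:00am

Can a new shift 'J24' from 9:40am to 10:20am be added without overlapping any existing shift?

J16: ends 7:40am at or before J24 starts 9:40am → clear.
J17: ends 8:50am at or before J24 starts 9:40am → clear.
J18: starts 10:00am before J24 ends 10:20am, and ends 11:00am after J24 starts 9:40am → overlap.
J20: starts 12:20pm at or after J24 ends 10:20am → clear.
J19: starts 12:50pm at or after J24 ends 10:20am → clear.
J21: starts 2:00pm at or after J24 ends 10:20am → clear.
J22: starts 6:20pm at or after J24 ends 10:20am → clear.
J23: starts 6:40pm at or after J24 ends 10:20am → clear.
J24 overlaps J18.

No — it overlaps J18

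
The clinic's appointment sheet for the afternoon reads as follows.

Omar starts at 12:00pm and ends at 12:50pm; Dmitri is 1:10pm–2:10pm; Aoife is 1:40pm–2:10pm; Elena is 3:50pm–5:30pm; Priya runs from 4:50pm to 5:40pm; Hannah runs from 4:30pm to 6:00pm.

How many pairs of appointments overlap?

Sorted by start: Omar, Dmitri, Aoife, Elena, Hannah, Priya.
Dmitri starts after Omar ends, so nothing later overlaps Omar either.
Aoife starts before Dmitri ends → Dmitri and Aoife overlap.
Elena starts after Dmitri ends, so nothing later overlaps Dmitri either.
Elena starts after Aoife ends, so nothing later overlaps Aoife either.
Hannah starts before Elena ends → Elena and Hannah overlap.
Priya starts before Elena ends → Elena and Priya overlap.
Priya starts before Hannah ends → Hannah and Priya overlap.
Overlapping pairs: Aoife & Dmitri, Elena & Hannah, Elena & Priya, Hannah & Priya — 4 in total.

4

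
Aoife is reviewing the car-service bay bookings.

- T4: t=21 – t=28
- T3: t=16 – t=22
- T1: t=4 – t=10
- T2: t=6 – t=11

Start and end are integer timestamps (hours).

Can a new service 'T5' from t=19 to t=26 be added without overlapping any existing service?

T1: ends t=10 at or before T5 starts t=19 → clear.
T2: ends t=11 at or before T5 starts t=19 → clear.
T3: starts t=16 before T5 ends t=26, and ends t=22 after T5 starts t=19 → overlap.
T4: starts t=21 before T5 ends t=26, and ends t=28 after T5 starts t=19 → overlap.
T5 overlaps T3, T4.

No — it overlaps T3, T4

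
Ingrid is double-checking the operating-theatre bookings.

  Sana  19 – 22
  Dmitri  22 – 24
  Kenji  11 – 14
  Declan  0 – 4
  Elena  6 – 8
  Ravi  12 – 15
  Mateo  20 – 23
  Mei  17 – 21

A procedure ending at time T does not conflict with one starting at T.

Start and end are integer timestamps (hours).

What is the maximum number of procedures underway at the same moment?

3

Walk through starts and ends in time order (an end at T is processed before a start at T):
0 start Declan → 1
4 end Declan → 0
6 start Elena → 1
8 end Elena → 0
11 start Kenji → 1
12 start Ravi → 2
14 end Kenji → 1
15 end Ravi → 0
17 start Mei → 1
19 start Sana → 2
20 start Mateo → 3
21 end Mei → 2
22 end Sana → 1
22 start Dmitri → 2
23 end Mateo → 1
24 end Dmitri → 0
Peak is 3, at 20 (Mateo, Mei, Sana).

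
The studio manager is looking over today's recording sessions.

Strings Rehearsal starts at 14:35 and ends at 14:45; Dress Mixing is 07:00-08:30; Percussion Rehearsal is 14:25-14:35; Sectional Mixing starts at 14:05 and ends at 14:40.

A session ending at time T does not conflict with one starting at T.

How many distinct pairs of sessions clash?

2

Sorted by start: Dress Mixing, Sectional Mixing, Percussion Rehearsal, Strings Rehearsal.
Sectional Mixing starts after Dress Mixing ends, so nothing later overlaps Dress Mixing either.
Percussion Rehearsal starts before Sectional Mixing ends → Sectional Mixing and Percussion Rehearsal overlap.
Strings Rehearsal starts before Sectional Mixing ends → Sectional Mixing and Strings Rehearsal overlap.
Strings Rehearsal starts exactly when Percussion Rehearsal ends (back-to-back, no overlap).
Overlapping pairs: Percussion Rehearsal & Sectional Mixing, Sectional Mixing & Strings Rehearsal — 2 in total.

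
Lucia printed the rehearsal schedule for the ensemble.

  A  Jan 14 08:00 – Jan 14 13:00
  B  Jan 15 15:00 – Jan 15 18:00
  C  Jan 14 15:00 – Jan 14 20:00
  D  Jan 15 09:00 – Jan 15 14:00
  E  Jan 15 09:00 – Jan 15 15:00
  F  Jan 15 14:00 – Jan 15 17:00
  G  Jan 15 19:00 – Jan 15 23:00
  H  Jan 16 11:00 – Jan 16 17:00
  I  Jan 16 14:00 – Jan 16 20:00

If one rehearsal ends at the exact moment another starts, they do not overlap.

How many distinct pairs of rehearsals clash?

Two intervals overlap when each starts before the other ends.
Sorted by start: A, C, D, E, F, B, G, H, I.
C starts after A ends, so A has no further overlaps.
D starts after C ends, so C has no further overlaps.
E starts before D ends → D and E overlap.
F starts exactly when D ends (back-to-back, no overlap), so D has no further overlaps.
F starts before E ends → E and F overlap.
B starts exactly when E ends (back-to-back, no overlap), so E has no further overlaps.
B starts before F ends → F and B overlap.
G starts after F ends, so F has no further overlaps.
G starts after B ends, so B has no further overlaps.
H starts after G ends, so G has no further overlaps.
I starts before H ends → H and I overlap.
Overlapping pairs: B & F, D & E, E & F, H & I — 4 in total.

4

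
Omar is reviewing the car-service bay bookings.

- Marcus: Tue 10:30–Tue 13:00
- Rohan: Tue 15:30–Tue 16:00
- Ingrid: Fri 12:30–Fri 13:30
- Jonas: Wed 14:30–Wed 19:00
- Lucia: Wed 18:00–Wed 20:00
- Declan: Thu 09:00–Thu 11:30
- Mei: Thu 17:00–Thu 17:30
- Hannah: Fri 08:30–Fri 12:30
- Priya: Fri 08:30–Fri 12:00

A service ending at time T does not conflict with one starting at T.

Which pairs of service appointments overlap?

Hannah & Priya, Jonas & Lucia

Sorted by start: Marcus, Rohan, Jonas, Lucia, Declan, Mei, Hannah, Priya, Ingrid.
Rohan starts after Marcus ends, so Marcus has no further overlaps.
Jonas starts after Rohan ends, so Rohan has no further overlaps.
Lucia starts before Jonas ends → Jonas and Lucia overlap.
Declan starts after Jonas ends, so Jonas has no further overlaps.
Declan starts after Lucia ends, so Lucia has no further overlaps.
Mei starts after Declan ends, so Declan has no further overlaps.
Hannah starts after Mei ends, so Mei has no further overlaps.
Priya starts before Hannah ends → Hannah and Priya overlap.
Ingrid starts exactly when Hannah ends (back-to-back, no overlap).
Ingrid starts after Priya ends.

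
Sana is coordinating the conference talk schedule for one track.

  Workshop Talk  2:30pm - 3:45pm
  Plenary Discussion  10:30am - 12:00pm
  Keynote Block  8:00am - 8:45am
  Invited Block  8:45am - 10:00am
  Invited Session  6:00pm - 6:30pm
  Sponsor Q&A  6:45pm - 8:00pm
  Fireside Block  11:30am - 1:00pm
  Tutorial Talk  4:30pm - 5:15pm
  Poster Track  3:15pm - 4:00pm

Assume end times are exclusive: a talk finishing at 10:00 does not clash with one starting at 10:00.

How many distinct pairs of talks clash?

Two intervals overlap when each starts before the other ends.
Sorted by start: Keynote Block, Invited Block, Plenary Discussion, Fireside Block, Workshop Talk, Poster Track, Tutorial Talk, Invited Session, Sponsor Q&A.
Invited Block starts exactly when Keynote Block ends (back-to-back, no overlap) — done with Keynote Block.
Plenary Discussion starts after Invited Block ends — done with Invited Block.
Fireside Block starts before Plenary Discussion ends → Plenary Discussion and Fireside Block overlap.
Workshop Talk starts after Plenary Discussion ends — done with Plenary Discussion.
Workshop Talk starts after Fireside Block ends — done with Fireside Block.
Poster Track starts before Workshop Talk ends → Workshop Talk and Poster Track overlap.
Tutorial Talk starts after Workshop Talk ends — done with Workshop Talk.
Tutorial Talk starts after Poster Track ends — done with Poster Track.
Invited Session starts after Tutorial Talk ends — done with Tutorial Talk.
Sponsor Q&A starts after Invited Session ends.
Overlapping pairs: Fireside Block & Plenary Discussion, Poster Track & Workshop Talk — 2 in total.

2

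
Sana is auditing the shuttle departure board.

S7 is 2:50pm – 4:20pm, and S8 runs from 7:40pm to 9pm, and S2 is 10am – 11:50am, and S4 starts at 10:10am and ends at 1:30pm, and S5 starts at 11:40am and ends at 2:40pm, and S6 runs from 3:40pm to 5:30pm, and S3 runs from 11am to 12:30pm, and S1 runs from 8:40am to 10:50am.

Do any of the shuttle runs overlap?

Sorted by start: S1, S2, S4, S3, S5, S7, S6, S8.
S2 starts before S1 ends → S1 and S2 overlap.
That's a conflict, so the schedule is not conflict-free.

Yes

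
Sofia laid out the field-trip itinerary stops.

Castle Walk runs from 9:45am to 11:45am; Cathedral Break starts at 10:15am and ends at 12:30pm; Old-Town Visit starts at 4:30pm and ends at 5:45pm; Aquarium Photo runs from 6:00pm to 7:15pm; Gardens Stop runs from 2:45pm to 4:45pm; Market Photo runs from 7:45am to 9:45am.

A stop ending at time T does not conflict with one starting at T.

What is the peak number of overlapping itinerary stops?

2

Walk through starts and ends in time order (an end at T is processed before a start at T):
7:45am start Market Photo → 1
9:45am end Market Photo → 0
9:45am start Castle Walk → 1
10:15am start Cathedral Break → 2
11:45am end Castle Walk → 1
12:30pm end Cathedral Break → 0
2:45pm start Gardens Stop → 1
4:30pm start Old-Town Visit → 2
4:45pm end Gardens Stop → 1
5:45pm end Old-Town Visit → 0
6:00pm start Aquarium Photo → 1
7:15pm end Aquarium Photo → 0
Peak is 2, at 10:15am (Castle Walk, Cathedral Break).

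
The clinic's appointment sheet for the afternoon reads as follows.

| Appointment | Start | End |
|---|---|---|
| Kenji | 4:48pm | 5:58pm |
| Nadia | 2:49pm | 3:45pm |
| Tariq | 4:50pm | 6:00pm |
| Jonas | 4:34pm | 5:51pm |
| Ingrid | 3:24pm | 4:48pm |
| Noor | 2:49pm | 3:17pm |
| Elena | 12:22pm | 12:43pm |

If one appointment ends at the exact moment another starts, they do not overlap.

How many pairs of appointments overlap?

6

Sorted by start: Elena, Noor, Nadia, Ingrid, Jonas, Kenji, Tariq.
Noor starts after Elena ends, so nothing later overlaps Elena either.
Nadia starts before Noor ends → Noor and Nadia overlap.
Ingrid starts after Noor ends, so nothing later overlaps Noor either.
Ingrid starts before Nadia ends → Nadia and Ingrid overlap.
Jonas starts after Nadia ends, so nothing later overlaps Nadia either.
Jonas starts before Ingrid ends → Ingrid and Jonas overlap.
Kenji starts exactly when Ingrid ends (back-to-back, no overlap), so nothing later overlaps Ingrid either.
Kenji starts before Jonas ends → Jonas and Kenji overlap.
Tariq starts before Jonas ends → Jonas and Tariq overlap.
Tariq starts before Kenji ends → Kenji and Tariq overlap.
Overlapping pairs: Ingrid & Jonas, Ingrid & Nadia, Jonas & Kenji, Jonas & Tariq, Kenji & Tariq, Nadia & Noor — 6 in total.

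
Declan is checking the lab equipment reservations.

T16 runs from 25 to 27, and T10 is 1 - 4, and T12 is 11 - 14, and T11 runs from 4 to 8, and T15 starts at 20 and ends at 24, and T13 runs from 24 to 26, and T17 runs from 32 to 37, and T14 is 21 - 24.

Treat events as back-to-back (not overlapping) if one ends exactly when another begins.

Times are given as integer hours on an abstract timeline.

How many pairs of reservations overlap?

Two intervals overlap when each starts before the other ends.
Sorted by start: T10, T11, T12, T15, T14, T13, T16, T17.
T11 starts exactly when T10 ends (back-to-back, no overlap) — done with T10.
T12 starts after T11 ends — done with T11.
T15 starts after T12 ends — done with T12.
T14 starts before T15 ends → T15 and T14 overlap.
T13 starts exactly when T15 ends (back-to-back, no overlap) — done with T15.
T13 starts exactly when T14 ends (back-to-back, no overlap) — done with T14.
T16 starts before T13 ends → T13 and T16 overlap.
T17 starts after T13 ends.
T17 starts after T16 ends.
Overlapping pairs: T13 & T16, T14 & T15 — 2 in total.

2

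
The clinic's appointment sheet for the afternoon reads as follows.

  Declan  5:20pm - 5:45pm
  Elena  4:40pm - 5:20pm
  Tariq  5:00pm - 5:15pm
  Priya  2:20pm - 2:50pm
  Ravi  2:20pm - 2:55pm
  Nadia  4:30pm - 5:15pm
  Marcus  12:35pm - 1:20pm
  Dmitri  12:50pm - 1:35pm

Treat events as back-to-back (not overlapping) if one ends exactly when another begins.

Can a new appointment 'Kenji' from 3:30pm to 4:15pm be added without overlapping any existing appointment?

Marcus: ends 1:20pm at or before Kenji starts 3:30pm → clear.
Dmitri: ends 1:35pm at or before Kenji starts 3:30pm → clear.
Ravi: ends 2:55pm at or before Kenji starts 3:30pm → clear.
Priya: ends 2:50pm at or before Kenji starts 3:30pm → clear.
Nadia: starts 4:30pm at or after Kenji ends 4:15pm → clear.
Elena: starts 4:40pm at or after Kenji ends 4:15pm → clear.
Tariq: starts 5:00pm at or after Kenji ends 4:15pm → clear.
Declan: starts 5:20pm at or after Kenji ends 4:15pm → clear.

Yes — the slot is free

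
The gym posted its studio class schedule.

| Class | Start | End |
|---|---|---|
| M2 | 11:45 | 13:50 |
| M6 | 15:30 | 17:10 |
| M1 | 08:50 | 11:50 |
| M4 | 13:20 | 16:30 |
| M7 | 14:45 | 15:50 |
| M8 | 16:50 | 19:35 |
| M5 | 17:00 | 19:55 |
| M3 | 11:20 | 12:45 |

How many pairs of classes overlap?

10

Two intervals overlap when each starts before the other ends.
Sorted by start: M1, M3, M2, M4, M7, M6, M8, M5.
M3 starts before M1 ends → M1 and M3 overlap.
M2 starts before M1 ends → M1 and M2 overlap.
M4 starts after M1 ends; M1 is clear from here.
M2 starts before M3 ends → M3 and M2 overlap.
M4 starts after M3 ends; M3 is clear from here.
M4 starts before M2 ends → M2 and M4 overlap.
M7 starts after M2 ends; M2 is clear from here.
M7 starts before M4 ends → M4 and M7 overlap.
M6 starts before M4 ends → M4 and M6 overlap.
M8 starts after M4 ends; M4 is clear from here.
M6 starts before M7 ends → M7 and M6 overlap.
M8 starts after M7 ends; M7 is clear from here.
M8 starts before M6 ends → M6 and M8 overlap.
M5 starts before M6 ends → M6 and M5 overlap.
M5 starts before M8 ends → M8 and M5 overlap.
Overlapping pairs: M1 & M2, M1 & M3, M2 & M3, M2 & M4, M4 & M6, M4 & M7, M5 & M6, M5 & M8, M6 & M7, M6 & M8 — 10 in total.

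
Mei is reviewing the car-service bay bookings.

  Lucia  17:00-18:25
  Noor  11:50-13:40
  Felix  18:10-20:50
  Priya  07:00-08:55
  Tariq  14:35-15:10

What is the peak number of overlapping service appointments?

Sweep the timeline, counting +1 at each start and −1 at each end (ends before starts at a tie):
07:00 start Priya → 1
08:55 end Priya → 0
11:50 start Noor → 1
13:40 end Noor → 0
14:35 start Tariq → 1
15:10 end Tariq → 0
17:00 start Lucia → 1
18:10 start Felix → 2
18:25 end Lucia → 1
20:50 end Felix → 0
Peak is 2, at 18:10 (Felix, Lucia).

2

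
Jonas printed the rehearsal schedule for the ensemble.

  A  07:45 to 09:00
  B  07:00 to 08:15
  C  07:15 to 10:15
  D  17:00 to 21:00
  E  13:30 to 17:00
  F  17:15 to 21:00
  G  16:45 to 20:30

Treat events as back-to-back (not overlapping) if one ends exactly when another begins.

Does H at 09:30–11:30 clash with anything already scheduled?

Yes — it overlaps C

B: ends 08:15 at or before H starts 09:30 → clear.
C: starts 07:15 before H ends 11:30, and ends 10:15 after H starts 09:30 → overlap.
A: ends 09:00 at or before H starts 09:30 → clear.
E: starts 13:30 at or after H ends 11:30 → clear.
G: starts 16:45 at or after H ends 11:30 → clear.
D: starts 17:00 at or after H ends 11:30 → clear.
F: starts 17:15 at or after H ends 11:30 → clear.
H overlaps C.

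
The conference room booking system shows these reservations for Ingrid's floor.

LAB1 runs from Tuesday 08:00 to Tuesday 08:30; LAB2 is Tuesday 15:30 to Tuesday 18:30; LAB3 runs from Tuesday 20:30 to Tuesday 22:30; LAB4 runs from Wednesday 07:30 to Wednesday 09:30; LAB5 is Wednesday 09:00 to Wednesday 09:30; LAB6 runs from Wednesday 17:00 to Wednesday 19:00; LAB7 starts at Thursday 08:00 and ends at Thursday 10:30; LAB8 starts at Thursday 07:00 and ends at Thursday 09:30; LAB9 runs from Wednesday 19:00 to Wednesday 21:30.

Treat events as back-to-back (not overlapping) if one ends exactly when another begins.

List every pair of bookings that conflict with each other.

Two intervals overlap when each starts before the other ends.
Sorted by start: LAB1, LAB2, LAB3, LAB4, LAB5, LAB6, LAB9, LAB8, LAB7.
LAB2 starts after LAB1 ends; LAB1 is clear from here.
LAB3 starts after LAB2 ends; LAB2 is clear from here.
LAB4 starts after LAB3 ends; LAB3 is clear from here.
LAB5 starts before LAB4 ends → LAB4 and LAB5 overlap.
LAB6 starts after LAB4 ends; LAB4 is clear from here.
LAB6 starts after LAB5 ends; LAB5 is clear from here.
LAB9 starts exactly when LAB6 ends (back-to-back, no overlap); LAB6 is clear from here.
LAB8 starts after LAB9 ends; LAB9 is clear from here.
LAB7 starts before LAB8 ends → LAB8 and LAB7 overlap.

LAB4 & LAB5, LAB7 & LAB8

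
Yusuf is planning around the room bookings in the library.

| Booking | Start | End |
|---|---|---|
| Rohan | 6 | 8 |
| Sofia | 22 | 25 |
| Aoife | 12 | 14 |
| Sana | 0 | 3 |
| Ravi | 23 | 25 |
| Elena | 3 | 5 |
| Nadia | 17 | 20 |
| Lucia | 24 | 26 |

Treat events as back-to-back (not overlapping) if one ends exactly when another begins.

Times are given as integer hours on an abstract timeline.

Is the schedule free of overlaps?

No

Sorted by start: Sana, Elena, Rohan, Aoife, Nadia, Sofia, Ravi, Lucia.
Elena starts exactly when Sana ends (back-to-back, no overlap), so Sana has no further overlaps.
Rohan starts after Elena ends, so Elena has no further overlaps.
Aoife starts after Rohan ends, so Rohan has no further overlaps.
Nadia starts after Aoife ends, so Aoife has no further overlaps.
Sofia starts after Nadia ends, so Nadia has no further overlaps.
Ravi starts before Sofia ends → Sofia and Ravi overlap.
That's a conflict, so the schedule is not conflict-free.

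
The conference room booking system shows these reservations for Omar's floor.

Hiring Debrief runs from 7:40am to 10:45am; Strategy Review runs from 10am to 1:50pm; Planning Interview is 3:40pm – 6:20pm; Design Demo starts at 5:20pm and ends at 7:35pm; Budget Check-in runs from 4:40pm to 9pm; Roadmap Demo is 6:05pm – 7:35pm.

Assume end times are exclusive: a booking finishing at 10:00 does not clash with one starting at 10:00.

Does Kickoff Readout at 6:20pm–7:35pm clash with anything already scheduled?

Yes — it overlaps Budget Check-in, Design Demo, Roadmap Demo

Hiring Debrief: ends 10:45am at or before Kickoff Readout starts 6:20pm → clear.
Strategy Review: ends 1:50pm at or before Kickoff Readout starts 6:20pm → clear.
Planning Interview: ends 6:20pm at or before Kickoff Readout starts 6:20pm → clear.
Budget Check-in: starts 4:40pm before Kickoff Readout ends 7:35pm, and ends 9pm after Kickoff Readout starts 6:20pm → overlap.
Design Demo: starts 5:20pm before Kickoff Readout ends 7:35pm, and ends 7:35pm after Kickoff Readout starts 6:20pm → overlap.
Roadmap Demo: starts 6:05pm before Kickoff Readout ends 7:35pm, and ends 7:35pm after Kickoff Readout starts 6:20pm → overlap.
Kickoff Readout overlaps Design Demo, Budget Check-in, Roadmap Demo.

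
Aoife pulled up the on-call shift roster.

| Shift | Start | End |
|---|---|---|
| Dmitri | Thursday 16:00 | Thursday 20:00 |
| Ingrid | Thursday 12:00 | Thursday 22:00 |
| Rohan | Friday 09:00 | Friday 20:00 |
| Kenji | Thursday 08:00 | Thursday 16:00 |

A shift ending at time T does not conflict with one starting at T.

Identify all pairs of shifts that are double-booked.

Dmitri & Ingrid, Ingrid & Kenji

Sorted by start: Kenji, Ingrid, Dmitri, Rohan.
Ingrid starts before Kenji ends → Kenji and Ingrid overlap.
Dmitri starts exactly when Kenji ends (back-to-back, no overlap), so Kenji has no further overlaps.
Dmitri starts before Ingrid ends → Ingrid and Dmitri overlap.
Rohan starts after Ingrid ends.
Rohan starts after Dmitri ends.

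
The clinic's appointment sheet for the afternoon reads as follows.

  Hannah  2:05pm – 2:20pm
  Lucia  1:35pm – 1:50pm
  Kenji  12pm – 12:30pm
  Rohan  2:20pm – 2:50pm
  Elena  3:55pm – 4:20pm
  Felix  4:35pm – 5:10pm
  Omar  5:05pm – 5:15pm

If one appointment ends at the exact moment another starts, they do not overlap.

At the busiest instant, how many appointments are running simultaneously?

2

Sort all start/end points and keep a running count:
12pm start Kenji → 1
12:30pm end Kenji → 0
1:35pm start Lucia → 1
1:50pm end Lucia → 0
2:05pm start Hannah → 1
2:20pm end Hannah → 0
2:20pm start Rohan → 1
2:50pm end Rohan → 0
3:55pm start Elena → 1
4:20pm end Elena → 0
4:35pm start Felix → 1
5:05pm start Omar → 2
5:10pm end Felix → 1
5:15pm end Omar → 0
Peak is 2, at 5:05pm (Felix, Omar).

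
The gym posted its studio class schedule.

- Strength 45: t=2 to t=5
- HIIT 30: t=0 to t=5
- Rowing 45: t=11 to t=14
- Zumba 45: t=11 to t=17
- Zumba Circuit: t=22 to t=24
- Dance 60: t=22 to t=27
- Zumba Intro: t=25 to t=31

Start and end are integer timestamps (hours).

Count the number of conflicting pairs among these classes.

4

Two intervals overlap when each starts before the other ends.
Sorted by start: HIIT 30, Strength 45, Rowing 45, Zumba 45, Zumba Circuit, Dance 60, Zumba Intro.
Strength 45 starts before HIIT 30 ends → HIIT 30 and Strength 45 overlap.
Rowing 45 starts after HIIT 30 ends — done with HIIT 30.
Rowing 45 starts after Strength 45 ends — done with Strength 45.
Zumba 45 starts before Rowing 45 ends → Rowing 45 and Zumba 45 overlap.
Zumba Circuit starts after Rowing 45 ends — done with Rowing 45.
Zumba Circuit starts after Zumba 45 ends — done with Zumba 45.
Dance 60 starts before Zumba Circuit ends → Zumba Circuit and Dance 60 overlap.
Zumba Intro starts after Zumba Circuit ends.
Zumba Intro starts before Dance 60 ends → Dance 60 and Zumba Intro overlap.
Overlapping pairs: Dance 60 & Zumba Circuit, Dance 60 & Zumba Intro, HIIT 30 & Strength 45, Rowing 45 & Zumba 45 — 4 in total.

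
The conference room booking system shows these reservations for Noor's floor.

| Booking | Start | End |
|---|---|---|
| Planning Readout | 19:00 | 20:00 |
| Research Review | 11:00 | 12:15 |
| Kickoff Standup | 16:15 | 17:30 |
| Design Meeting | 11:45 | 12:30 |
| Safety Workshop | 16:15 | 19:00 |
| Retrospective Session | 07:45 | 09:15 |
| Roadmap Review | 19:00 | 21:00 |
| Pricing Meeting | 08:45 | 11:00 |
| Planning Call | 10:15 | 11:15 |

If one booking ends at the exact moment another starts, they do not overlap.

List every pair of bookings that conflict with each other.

Design Meeting & Research Review, Kickoff Standup & Safety Workshop, Planning Call & Pricing Meeting, Planning Call & Research Review, Planning Readout & Roadmap Review, Pricing Meeting & Retrospective Session

Check each pair: they overlap iff neither finishes before the other starts.
Sorted by start: Retrospective Session, Pricing Meeting, Planning Call, Research Review, Design Meeting, Kickoff Standup, Safety Workshop, Roadmap Review, Planning Readout.
Pricing Meeting starts before Retrospective Session ends → Retrospective Session and Pricing Meeting overlap.
Planning Call starts after Retrospective Session ends — done with Retrospective Session.
Planning Call starts before Pricing Meeting ends → Pricing Meeting and Planning Call overlap.
Research Review starts exactly when Pricing Meeting ends (back-to-back, no overlap) — done with Pricing Meeting.
Research Review starts before Planning Call ends → Planning Call and Research Review overlap.
Design Meeting starts after Planning Call ends — done with Planning Call.
Design Meeting starts before Research Review ends → Research Review and Design Meeting overlap.
Kickoff Standup starts after Research Review ends — done with Research Review.
Kickoff Standup starts after Design Meeting ends — done with Design Meeting.
Safety Workshop starts before Kickoff Standup ends → Kickoff Standup and Safety Workshop overlap.
Roadmap Review starts after Kickoff Standup ends — done with Kickoff Standup.
Roadmap Review starts exactly when Safety Workshop ends (back-to-back, no overlap) — done with Safety Workshop.
Planning Readout starts before Roadmap Review ends → Roadmap Review and Planning Readout overlap.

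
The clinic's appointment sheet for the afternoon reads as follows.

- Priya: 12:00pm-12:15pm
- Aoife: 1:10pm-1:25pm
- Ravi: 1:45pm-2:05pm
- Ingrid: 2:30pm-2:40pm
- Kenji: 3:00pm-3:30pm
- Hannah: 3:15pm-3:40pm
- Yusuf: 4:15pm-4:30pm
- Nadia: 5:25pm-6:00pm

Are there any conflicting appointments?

Sorted by start: Priya, Aoife, Ravi, Ingrid, Kenji, Hannah, Yusuf, Nadia.
Aoife starts after Priya ends — done with Priya.
Ravi starts after Aoife ends — done with Aoife.
Ingrid starts after Ravi ends — done with Ravi.
Kenji starts after Ingrid ends — done with Ingrid.
Hannah starts before Kenji ends → Kenji and Hannah overlap.
That's a conflict, so the schedule is not conflict-free.

Yes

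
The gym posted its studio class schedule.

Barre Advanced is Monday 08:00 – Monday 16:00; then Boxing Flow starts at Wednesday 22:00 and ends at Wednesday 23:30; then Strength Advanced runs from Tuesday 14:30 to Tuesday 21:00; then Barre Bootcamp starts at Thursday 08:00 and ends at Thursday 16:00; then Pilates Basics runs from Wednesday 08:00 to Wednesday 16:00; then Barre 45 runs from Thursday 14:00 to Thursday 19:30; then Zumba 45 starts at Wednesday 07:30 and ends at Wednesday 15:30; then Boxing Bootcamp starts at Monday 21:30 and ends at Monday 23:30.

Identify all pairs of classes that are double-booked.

Barre 45 & Barre Bootcamp, Pilates Basics & Zumba 45

Check each pair: they overlap iff neither finishes before the other starts.
Sorted by start: Barre Advanced, Boxing Bootcamp, Strength Advanced, Zumba 45, Pilates Basics, Boxing Flow, Barre Bootcamp, Barre 45.
Boxing Bootcamp starts after Barre Advanced ends — done with Barre Advanced.
Strength Advanced starts after Boxing Bootcamp ends — done with Boxing Bootcamp.
Zumba 45 starts after Strength Advanced ends — done with Strength Advanced.
Pilates Basics starts before Zumba 45 ends → Zumba 45 and Pilates Basics overlap.
Boxing Flow starts after Zumba 45 ends — done with Zumba 45.
Boxing Flow starts after Pilates Basics ends — done with Pilates Basics.
Barre Bootcamp starts after Boxing Flow ends — done with Boxing Flow.
Barre 45 starts before Barre Bootcamp ends → Barre Bootcamp and Barre 45 overlap.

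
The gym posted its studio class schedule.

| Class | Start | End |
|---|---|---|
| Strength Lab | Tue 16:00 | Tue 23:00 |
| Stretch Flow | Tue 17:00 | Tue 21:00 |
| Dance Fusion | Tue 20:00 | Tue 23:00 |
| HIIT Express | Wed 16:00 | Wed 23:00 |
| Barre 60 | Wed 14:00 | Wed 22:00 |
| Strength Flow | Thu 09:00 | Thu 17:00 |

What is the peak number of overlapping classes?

Sweep the timeline, counting +1 at each start and −1 at each end (ends before starts at a tie):
Tue 16:00 start Strength Lab → 1
Tue 17:00 start Stretch Flow → 2
Tue 20:00 start Dance Fusion → 3
Tue 21:00 end Stretch Flow → 2
Tue 23:00 end Dance Fusion → 1
Tue 23:00 end Strength Lab → 0
Wed 14:00 start Barre 60 → 1
Wed 16:00 start HIIT Express → 2
Wed 22:00 end Barre 60 → 1
Wed 23:00 end HIIT Express → 0
Thu 09:00 start Strength Flow → 1
Thu 17:00 end Strength Flow → 0
Peak is 3, at Tue 20:00 (Dance Fusion, Strength Lab, Stretch Flow).

3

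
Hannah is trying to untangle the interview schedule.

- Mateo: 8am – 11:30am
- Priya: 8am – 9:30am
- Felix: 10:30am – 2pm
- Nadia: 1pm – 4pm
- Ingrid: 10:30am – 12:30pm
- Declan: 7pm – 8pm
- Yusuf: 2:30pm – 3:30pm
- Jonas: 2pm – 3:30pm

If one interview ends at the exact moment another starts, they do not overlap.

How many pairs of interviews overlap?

8

Sorted by start: Mateo, Priya, Felix, Ingrid, Nadia, Jonas, Yusuf, Declan.
Priya starts before Mateo ends → Mateo and Priya overlap.
Felix starts before Mateo ends → Mateo and Felix overlap.
Ingrid starts before Mateo ends → Mateo and Ingrid overlap.
Nadia starts after Mateo ends — done with Mateo.
Felix starts after Priya ends — done with Priya.
Ingrid starts before Felix ends → Felix and Ingrid overlap.
Nadia starts before Felix ends → Felix and Nadia overlap.
Jonas starts exactly when Felix ends (back-to-back, no overlap) — done with Felix.
Nadia starts after Ingrid ends — done with Ingrid.
Jonas starts before Nadia ends → Nadia and Jonas overlap.
Yusuf starts before Nadia ends → Nadia and Yusuf overlap.
Declan starts after Nadia ends.
Yusuf starts before Jonas ends → Jonas and Yusuf overlap.
Declan starts after Jonas ends.
Declan starts after Yusuf ends.
Overlapping pairs: Felix & Ingrid, Felix & Mateo, Felix & Nadia, Ingrid & Mateo, Jonas & Nadia, Jonas & Yusuf, Mateo & Priya, Nadia & Yusuf — 8 in total.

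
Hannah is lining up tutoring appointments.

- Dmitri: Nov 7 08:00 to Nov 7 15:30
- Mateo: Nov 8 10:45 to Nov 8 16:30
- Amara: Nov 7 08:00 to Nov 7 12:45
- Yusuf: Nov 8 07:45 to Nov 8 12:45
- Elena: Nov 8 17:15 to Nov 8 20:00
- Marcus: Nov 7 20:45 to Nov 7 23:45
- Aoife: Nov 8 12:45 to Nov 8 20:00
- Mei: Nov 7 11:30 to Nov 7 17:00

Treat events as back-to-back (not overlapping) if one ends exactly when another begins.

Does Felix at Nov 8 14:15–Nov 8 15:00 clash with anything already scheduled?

Dmitri: ends Nov 7 15:30 at or before Felix starts Nov 8 14:15 → clear.
Amara: ends Nov 7 12:45 at or before Felix starts Nov 8 14:15 → clear.
Mei: ends Nov 7 17:00 at or before Felix starts Nov 8 14:15 → clear.
Marcus: ends Nov 7 23:45 at or before Felix starts Nov 8 14:15 → clear.
Yusuf: ends Nov 8 12:45 at or before Felix starts Nov 8 14:15 → clear.
Mateo: starts Nov 8 10:45 before Felix ends Nov 8 15:00, and ends Nov 8 16:30 after Felix starts Nov 8 14:15 → overlap.
Aoife: starts Nov 8 12:45 before Felix ends Nov 8 15:00, and ends Nov 8 20:00 after Felix starts Nov 8 14:15 → overlap.
Elena: starts Nov 8 17:15 at or after Felix ends Nov 8 15:00 → clear.
Felix overlaps Mateo, Aoife.

Yes — it overlaps Aoife, Mateo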